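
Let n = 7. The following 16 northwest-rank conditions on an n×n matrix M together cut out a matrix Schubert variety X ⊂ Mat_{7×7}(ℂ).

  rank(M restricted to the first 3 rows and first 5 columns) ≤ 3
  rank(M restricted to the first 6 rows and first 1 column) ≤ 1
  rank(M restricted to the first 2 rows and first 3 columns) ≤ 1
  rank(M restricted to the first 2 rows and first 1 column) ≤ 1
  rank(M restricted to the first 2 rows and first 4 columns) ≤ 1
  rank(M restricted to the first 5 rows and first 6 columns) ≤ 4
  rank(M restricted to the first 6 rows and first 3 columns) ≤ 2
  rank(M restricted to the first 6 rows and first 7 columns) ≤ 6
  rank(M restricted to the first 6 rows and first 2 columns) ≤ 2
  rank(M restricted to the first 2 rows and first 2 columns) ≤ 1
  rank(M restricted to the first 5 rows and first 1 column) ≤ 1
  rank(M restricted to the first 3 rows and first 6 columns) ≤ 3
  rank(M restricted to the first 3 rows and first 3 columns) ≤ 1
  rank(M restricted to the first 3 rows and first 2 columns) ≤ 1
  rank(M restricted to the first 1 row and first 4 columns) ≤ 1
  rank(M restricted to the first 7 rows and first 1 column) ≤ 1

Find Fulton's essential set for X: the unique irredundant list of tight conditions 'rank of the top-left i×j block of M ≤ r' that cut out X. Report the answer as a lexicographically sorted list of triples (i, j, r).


Computing R[i][j] = min implied NW-rank bound (n=7, 16 conditions):

  1 | 1 | 1 | 1 | 1 | 1 | 1
  1 | 1 | 1 | 1 | 2 | 2 | 2
  1 | 1 | 1 | 2 | 3 | 3 | 3
  1 | 2 | 2 | 3 | 4 | 4 | 4
  1 | 2 | 2 | 3 | 4 | 4 | 5
  1 | 2 | 2 | 3 | 4 | 5 | 6
  1 | 2 | 3 | 4 | 5 | 6 | 7

the unique w with this rank table is (1, 5, 4, 2, 7, 6, 3).

Rothe diagram D(w) (8 cells), 4 SE-corners (essential conditions):

[(2, 4, 1), (3, 3, 1), (5, 6, 4), (6, 3, 2)]


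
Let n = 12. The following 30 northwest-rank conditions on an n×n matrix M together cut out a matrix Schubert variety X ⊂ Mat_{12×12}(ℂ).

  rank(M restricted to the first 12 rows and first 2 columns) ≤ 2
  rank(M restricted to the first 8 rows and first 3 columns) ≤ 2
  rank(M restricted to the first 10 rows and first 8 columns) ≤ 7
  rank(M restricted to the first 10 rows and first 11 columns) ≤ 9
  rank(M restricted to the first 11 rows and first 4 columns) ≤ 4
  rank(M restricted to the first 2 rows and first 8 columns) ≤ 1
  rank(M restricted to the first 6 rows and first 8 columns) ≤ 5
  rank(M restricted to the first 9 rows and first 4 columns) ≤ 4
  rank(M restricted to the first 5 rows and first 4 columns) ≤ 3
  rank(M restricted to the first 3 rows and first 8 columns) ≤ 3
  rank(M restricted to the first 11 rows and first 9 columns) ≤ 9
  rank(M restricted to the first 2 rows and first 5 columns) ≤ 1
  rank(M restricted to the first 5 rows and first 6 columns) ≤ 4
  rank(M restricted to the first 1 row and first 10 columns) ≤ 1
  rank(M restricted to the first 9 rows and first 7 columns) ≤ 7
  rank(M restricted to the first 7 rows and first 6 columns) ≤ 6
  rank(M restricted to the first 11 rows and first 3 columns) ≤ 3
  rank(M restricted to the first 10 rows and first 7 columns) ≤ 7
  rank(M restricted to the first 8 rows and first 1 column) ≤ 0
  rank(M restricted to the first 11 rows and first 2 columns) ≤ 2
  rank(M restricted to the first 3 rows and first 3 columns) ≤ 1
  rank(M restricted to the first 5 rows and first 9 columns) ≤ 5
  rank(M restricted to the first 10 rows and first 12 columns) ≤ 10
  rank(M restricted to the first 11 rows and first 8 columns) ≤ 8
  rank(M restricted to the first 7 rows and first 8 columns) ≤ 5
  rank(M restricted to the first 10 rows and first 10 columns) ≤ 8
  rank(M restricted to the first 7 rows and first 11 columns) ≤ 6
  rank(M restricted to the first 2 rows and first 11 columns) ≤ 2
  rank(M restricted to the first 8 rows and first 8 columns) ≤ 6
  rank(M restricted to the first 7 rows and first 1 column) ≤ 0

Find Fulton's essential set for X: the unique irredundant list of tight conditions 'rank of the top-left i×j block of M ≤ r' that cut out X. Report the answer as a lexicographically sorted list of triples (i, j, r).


Propagating the 30 rank bounds to every northwest block:

  row 1: 0 | 1 | 1 | 1 | 1 | 1 | 1 | 1 | 1 | 1 | 1 | 1
  row 2: 0 | 1 | 1 | 1 | 1 | 1 | 1 | 1 | 2 | 2 | 2 | 2
  row 3: 0 | 1 | 1 | 2 | 2 | 2 | 2 | 2 | 3 | 3 | 3 | 3
  row 4: 0 | 1 | 2 | 3 | 3 | 3 | 3 | 3 | 4 | 4 | 4 | 4
  row 5: 0 | 1 | 2 | 3 | 4 | 4 | 4 | 4 | 5 | 5 | 5 | 5
  row 6: 0 | 1 | 2 | 3 | 4 | 5 | 5 | 5 | 6 | 6 | 6 | 6
  row 7: 0 | 1 | 2 | 3 | 4 | 5 | 5 | 5 | 6 | 6 | 6 | 7
  row 8: 0 | 1 | 2 | 3 | 4 | 5 | 6 | 6 | 7 | 7 | 7 | 8
  row 9: 1 | 2 | 3 | 4 | 5 | 6 | 7 | 7 | 8 | 8 | 8 | 9
  row 10: 1 | 2 | 3 | 4 | 5 | 6 | 7 | 7 | 8 | 8 | 9 | 10
  row 11: 1 | 2 | 3 | 4 | 5 | 6 | 7 | 8 | 9 | 9 | 10 | 11
  row 12: 1 | 2 | 3 | 4 | 5 | 6 | 7 | 8 | 9 | 10 | 11 | 12

giving w = (2, 9, 4, 3, 5, 6, 12, 7, 1, 11, 8, 10) via Δ²R.

|D(w)|=21, |Ess(w)|=7:

[(2, 8, 1), (3, 3, 1), (7, 8, 5), (7, 11, 6), (8, 1, 0), (10, 8, 7), (10, 10, 8)]


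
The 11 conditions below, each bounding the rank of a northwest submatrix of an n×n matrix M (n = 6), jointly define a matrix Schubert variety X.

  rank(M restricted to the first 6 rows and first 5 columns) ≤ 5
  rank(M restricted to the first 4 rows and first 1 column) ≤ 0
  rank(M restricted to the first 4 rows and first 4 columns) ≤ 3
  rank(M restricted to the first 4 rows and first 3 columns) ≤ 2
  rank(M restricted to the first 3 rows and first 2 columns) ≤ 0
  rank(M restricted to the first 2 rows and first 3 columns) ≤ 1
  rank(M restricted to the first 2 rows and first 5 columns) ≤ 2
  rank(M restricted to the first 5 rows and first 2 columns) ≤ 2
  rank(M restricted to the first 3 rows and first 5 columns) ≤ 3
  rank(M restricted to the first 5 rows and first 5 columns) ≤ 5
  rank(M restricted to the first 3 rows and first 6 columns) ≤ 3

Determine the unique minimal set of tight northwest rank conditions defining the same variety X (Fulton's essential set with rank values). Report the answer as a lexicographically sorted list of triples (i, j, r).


Recovering R(i,j) via the rank-extension bound from the 11 conditions:

  row 1: 0  0  1  1  1  1
  row 2: 0  0  1  2  2  2
  row 3: 0  0  1  2  3  3
  row 4: 0  1  2  3  4  4
  row 5: 1  2  3  4  5  5
  row 6: 1  2  3  4  5  6

so w = (3, 4, 5, 2, 1, 6).

Rothe diagram D(w) (7 cells), 2 SE-corners (essential conditions):

[(3, 2, 0), (4, 1, 0)]


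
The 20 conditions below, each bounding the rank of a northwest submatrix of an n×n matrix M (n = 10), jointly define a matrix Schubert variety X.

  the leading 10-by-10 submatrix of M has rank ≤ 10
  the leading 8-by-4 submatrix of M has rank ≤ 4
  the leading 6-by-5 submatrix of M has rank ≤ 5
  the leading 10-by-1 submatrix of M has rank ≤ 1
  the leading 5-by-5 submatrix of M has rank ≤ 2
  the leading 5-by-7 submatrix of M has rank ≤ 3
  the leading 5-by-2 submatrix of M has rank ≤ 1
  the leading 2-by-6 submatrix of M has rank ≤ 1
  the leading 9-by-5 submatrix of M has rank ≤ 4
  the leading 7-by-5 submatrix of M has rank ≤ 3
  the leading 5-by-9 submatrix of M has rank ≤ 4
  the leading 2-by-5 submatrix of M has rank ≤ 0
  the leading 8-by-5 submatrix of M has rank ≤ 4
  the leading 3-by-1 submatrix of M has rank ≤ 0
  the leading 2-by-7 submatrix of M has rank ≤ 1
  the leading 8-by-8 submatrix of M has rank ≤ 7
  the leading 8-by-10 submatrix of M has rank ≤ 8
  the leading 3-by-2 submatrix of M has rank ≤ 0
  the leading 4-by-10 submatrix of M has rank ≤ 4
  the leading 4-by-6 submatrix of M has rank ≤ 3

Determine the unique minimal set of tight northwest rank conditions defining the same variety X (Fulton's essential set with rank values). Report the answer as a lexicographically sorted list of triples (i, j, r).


Rank table r_w(10×10) implied by the 20 constraints:

  R[1]: 0, 0, 0, 0, 0, 1, 1, 1, 1, 1
  R[2]: 0, 0, 0, 0, 0, 1, 1, 2, 2, 2
  R[3]: 0, 0, 1, 1, 1, 2, 2, 3, 3, 3
  R[4]: 1, 1, 2, 2, 2, 3, 3, 4, 4, 4
  R[5]: 1, 1, 2, 2, 2, 3, 3, 4, 4, 5
  R[6]: 1, 2, 3, 3, 3, 4, 4, 5, 5, 6
  R[7]: 1, 2, 3, 3, 3, 4, 5, 6, 6, 7
  R[8]: 1, 2, 3, 4, 4, 5, 6, 7, 7, 8
  R[9]: 1, 2, 3, 4, 4, 5, 6, 7, 8, 9
  R[10]: 1, 2, 3, 4, 5, 6, 7, 8, 9, 10

second differences of R give the permutation w = (6, 8, 3, 1, 10, 2, 7, 4, 9, 5).

ℓ(w)=21; the 9 essential cells (i,j,r):

[(2, 5, 0), (2, 7, 1), (3, 2, 0), (5, 2, 1), (5, 5, 2), (5, 7, 3), (5, 9, 4), (7, 5, 3), (9, 5, 4)]


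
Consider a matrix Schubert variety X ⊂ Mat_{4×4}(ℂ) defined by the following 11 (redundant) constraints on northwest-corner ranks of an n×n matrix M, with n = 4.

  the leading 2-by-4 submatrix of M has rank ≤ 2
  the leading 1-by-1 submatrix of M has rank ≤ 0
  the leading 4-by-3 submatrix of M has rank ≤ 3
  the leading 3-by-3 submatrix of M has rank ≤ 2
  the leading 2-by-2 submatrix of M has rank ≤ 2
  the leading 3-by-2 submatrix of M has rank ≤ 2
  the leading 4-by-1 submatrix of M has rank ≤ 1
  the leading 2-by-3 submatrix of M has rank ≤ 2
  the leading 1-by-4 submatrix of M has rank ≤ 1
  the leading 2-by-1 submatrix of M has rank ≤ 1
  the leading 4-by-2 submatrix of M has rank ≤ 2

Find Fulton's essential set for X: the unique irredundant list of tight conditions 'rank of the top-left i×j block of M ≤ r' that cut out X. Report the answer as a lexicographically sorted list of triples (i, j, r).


Reconstructing r_w from the 11 given conditions:

  row 1: 0 | 1 | 1 | 1
  row 2: 1 | 2 | 2 | 2
  row 3: 1 | 2 | 2 | 3
  row 4: 1 | 2 | 3 | 4

giving w = (2, 1, 4, 3) via Δ²R.

D(w) has 2 cells with 2 SE-corners; essential set:

[(1, 1, 0), (3, 3, 2)]


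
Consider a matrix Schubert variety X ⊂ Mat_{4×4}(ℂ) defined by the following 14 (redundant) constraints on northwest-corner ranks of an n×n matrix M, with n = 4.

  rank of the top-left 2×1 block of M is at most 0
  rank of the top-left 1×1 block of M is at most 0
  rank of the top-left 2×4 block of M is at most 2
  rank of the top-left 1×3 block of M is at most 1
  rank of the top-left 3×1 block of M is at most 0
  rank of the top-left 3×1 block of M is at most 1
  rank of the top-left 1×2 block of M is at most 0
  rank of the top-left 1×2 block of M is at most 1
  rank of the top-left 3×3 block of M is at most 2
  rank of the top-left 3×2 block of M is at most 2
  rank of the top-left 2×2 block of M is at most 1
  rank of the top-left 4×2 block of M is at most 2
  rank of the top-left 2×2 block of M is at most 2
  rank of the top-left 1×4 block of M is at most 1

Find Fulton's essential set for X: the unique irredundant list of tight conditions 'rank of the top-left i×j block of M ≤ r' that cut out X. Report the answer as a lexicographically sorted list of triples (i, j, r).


Reconstructing r_w from the 14 given conditions:

  R[1]: 0  0  1  1
  R[2]: 0  1  2  2
  R[3]: 0  1  2  3
  R[4]: 1  2  3  4

reading off 1-entries of Δ²R: w = (3, 2, 4, 1).

2 SE-corners of the 4-cell Rothe diagram give Ess(w):

[(1, 2, 0), (3, 1, 0)]


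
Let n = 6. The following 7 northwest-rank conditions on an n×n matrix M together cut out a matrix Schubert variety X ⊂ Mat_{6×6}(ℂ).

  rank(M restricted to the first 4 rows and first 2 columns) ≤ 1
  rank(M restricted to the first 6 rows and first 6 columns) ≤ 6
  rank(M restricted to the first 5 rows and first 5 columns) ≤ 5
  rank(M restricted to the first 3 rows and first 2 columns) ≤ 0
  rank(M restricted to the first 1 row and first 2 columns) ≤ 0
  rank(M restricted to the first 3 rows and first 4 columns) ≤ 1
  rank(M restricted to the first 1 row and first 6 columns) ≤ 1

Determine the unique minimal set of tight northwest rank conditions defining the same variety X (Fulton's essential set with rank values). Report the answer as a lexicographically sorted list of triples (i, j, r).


Recovering R(i,j) via the rank-extension bound from the 7 conditions:

  i=1: 0  0  1  1  1  1
  i=2: 0  0  1  1  2  2
  i=3: 0  0  1  1  2  3
  i=4: 1  1  2  2  3  4
  i=5: 1  2  3  3  4  5
  i=6: 1  2  3  4  5  6

the unique w with this rank table is (3, 5, 6, 1, 2, 4).

ℓ(w)=8; the 2 essential cells (i,j,r):

[(3, 2, 0), (3, 4, 1)]


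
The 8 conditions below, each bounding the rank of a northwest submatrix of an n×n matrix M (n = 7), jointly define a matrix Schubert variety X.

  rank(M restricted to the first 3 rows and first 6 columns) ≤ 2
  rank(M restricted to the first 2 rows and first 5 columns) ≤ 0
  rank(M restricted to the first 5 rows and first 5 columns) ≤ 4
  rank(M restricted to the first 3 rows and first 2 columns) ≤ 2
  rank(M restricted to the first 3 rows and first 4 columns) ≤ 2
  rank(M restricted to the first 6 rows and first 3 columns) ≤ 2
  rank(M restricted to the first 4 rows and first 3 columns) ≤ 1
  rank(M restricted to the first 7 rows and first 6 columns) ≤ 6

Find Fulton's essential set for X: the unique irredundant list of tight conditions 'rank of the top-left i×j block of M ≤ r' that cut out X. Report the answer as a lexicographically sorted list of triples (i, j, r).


Computing R[i][j] = min implied NW-rank bound (n=7, 8 conditions):

  i=1: 0 0 0 0 0 1 1
  i=2: 0 0 0 0 0 1 2
  i=3: 1 1 1 1 1 2 3
  i=4: 1 1 1 2 2 3 4
  i=5: 1 2 2 3 3 4 5
  i=6: 1 2 2 3 4 5 6
  i=7: 1 2 3 4 5 6 7

hence w(1..7) = (6, 7, 1, 4, 2, 5, 3).

|D(w)|=13, |Ess(w)|=3:

[(2, 5, 0), (4, 3, 1), (6, 3, 2)]


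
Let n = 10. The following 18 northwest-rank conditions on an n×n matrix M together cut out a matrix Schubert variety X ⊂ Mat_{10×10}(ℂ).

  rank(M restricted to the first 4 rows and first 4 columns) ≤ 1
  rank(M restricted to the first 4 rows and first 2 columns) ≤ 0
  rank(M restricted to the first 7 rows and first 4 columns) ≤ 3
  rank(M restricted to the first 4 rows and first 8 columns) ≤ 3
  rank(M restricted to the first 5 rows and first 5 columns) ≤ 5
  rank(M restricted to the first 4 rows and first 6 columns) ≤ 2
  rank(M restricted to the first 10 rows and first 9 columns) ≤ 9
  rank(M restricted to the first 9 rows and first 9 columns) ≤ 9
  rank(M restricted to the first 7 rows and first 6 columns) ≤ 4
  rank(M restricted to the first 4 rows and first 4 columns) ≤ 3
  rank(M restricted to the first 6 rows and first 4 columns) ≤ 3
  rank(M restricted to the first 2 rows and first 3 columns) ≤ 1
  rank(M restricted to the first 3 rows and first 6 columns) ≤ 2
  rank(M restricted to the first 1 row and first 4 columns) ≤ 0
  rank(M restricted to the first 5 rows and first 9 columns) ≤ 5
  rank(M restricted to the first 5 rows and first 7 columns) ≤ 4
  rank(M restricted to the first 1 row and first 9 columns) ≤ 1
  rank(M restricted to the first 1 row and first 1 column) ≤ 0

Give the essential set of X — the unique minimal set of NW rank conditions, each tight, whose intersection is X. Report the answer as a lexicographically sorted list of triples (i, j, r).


Recovering R(i,j) via the rank-extension bound from the 18 conditions:

  R[1]: 0  0  0  0  1  1  1  1  1  1
  R[2]: 0  0  1  1  2  2  2  2  2  2
  R[3]: 0  0  1  1  2  2  3  3  3  3
  R[4]: 0  0  1  1  2  2  3  3  4  4
  R[5]: 1  1  2  2  3  3  4  4  5  5
  R[6]: 1  2  3  3  4  4  5  5  6  6
  R[7]: 1  2  3  3  4  4  5  6  7  7
  R[8]: 1  2  3  4  5  5  6  7  8  8
  R[9]: 1  2  3  4  5  6  7  8  9  9
  R[10]: 1  2  3  4  5  6  7  8  9  10

so w = (5, 3, 7, 9, 1, 2, 8, 4, 6, 10).

ℓ(w)=17; the 7 essential cells (i,j,r):

[(1, 4, 0), (4, 2, 0), (4, 4, 1), (4, 6, 2), (4, 8, 3), (7, 4, 3), (7, 6, 4)]


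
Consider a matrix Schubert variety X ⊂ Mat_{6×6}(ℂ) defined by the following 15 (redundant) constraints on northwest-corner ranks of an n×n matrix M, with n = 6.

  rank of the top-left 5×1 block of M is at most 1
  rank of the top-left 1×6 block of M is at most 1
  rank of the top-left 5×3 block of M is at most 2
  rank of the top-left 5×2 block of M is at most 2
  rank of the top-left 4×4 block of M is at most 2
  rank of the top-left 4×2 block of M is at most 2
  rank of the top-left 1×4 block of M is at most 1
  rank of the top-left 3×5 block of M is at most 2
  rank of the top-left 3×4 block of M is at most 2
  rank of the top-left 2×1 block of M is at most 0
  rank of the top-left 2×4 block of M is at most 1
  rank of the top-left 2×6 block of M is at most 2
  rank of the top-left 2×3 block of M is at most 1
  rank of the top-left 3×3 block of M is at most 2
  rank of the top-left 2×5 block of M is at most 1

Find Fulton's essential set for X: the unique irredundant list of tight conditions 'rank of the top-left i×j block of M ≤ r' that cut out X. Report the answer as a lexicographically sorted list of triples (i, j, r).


Rank table r_w(6×6) implied by the 15 constraints:

  0, 1, 1, 1, 1, 1
  0, 1, 1, 1, 1, 2
  1, 2, 2, 2, 2, 3
  1, 2, 2, 2, 3, 4
  1, 2, 2, 3, 4, 5
  1, 2, 3, 4, 5, 6

second differences of R give the permutation w = (2, 6, 1, 5, 4, 3).

|D(w)|=8, |Ess(w)|=4:

[(2, 1, 0), (2, 5, 1), (4, 4, 2), (5, 3, 2)]


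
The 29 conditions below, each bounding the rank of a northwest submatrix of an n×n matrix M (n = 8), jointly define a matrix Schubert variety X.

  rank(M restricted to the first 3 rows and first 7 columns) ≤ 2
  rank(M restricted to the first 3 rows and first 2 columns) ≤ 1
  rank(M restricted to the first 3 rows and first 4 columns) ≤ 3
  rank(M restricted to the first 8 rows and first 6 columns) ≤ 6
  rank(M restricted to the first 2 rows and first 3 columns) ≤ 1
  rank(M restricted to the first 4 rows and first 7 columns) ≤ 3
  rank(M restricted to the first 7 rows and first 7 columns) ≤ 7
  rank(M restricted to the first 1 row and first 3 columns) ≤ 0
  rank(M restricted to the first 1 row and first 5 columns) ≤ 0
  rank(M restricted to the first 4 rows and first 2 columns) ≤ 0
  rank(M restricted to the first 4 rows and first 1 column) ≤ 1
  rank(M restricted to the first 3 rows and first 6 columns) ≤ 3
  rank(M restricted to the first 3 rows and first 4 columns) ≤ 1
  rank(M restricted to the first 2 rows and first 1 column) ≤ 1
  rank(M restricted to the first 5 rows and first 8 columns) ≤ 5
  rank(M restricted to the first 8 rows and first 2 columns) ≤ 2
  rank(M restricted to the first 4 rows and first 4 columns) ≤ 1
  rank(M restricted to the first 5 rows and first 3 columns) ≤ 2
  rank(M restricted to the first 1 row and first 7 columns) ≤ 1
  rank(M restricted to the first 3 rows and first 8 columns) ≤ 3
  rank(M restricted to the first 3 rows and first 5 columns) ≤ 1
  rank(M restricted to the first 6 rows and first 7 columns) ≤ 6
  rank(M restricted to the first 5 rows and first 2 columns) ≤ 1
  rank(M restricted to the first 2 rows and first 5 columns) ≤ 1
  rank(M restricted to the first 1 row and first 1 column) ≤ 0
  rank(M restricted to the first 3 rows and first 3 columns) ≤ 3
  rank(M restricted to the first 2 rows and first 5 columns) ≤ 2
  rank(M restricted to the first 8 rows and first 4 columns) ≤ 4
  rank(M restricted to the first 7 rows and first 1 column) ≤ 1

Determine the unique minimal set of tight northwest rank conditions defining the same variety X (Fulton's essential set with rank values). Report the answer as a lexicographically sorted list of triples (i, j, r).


Propagating the 29 rank bounds to every northwest block:

  0 | 0 | 0 | 0 | 0 | 1 | 1 | 1
  0 | 0 | 1 | 1 | 1 | 2 | 2 | 2
  0 | 0 | 1 | 1 | 1 | 2 | 2 | 3
  0 | 0 | 1 | 1 | 2 | 3 | 3 | 4
  1 | 1 | 2 | 2 | 3 | 4 | 4 | 5
  1 | 2 | 3 | 3 | 4 | 5 | 5 | 6
  1 | 2 | 3 | 4 | 5 | 6 | 6 | 7
  1 | 2 | 3 | 4 | 5 | 6 | 7 | 8

hence w(1..8) = (6, 3, 8, 5, 1, 2, 4, 7).

D(w) has 15 cells with 5 SE-corners; essential set:

[(1, 5, 0), (3, 5, 1), (3, 7, 2), (4, 2, 0), (4, 4, 1)]


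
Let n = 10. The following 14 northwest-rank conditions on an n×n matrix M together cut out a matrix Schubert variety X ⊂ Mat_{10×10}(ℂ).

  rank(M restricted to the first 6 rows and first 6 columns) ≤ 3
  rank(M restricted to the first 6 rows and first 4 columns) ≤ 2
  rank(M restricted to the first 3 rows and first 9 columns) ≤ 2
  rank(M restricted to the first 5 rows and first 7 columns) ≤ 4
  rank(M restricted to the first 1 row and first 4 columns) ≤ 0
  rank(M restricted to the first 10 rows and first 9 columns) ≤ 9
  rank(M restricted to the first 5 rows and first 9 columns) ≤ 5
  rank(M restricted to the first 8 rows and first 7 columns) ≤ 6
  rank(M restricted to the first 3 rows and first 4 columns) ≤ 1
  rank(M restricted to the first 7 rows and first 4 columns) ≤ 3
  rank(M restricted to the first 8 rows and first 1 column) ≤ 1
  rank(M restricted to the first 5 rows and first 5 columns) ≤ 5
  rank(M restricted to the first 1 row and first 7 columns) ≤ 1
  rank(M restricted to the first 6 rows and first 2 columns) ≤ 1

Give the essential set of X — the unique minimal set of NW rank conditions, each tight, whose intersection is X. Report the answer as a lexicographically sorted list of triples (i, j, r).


Recovering R(i,j) via the rank-extension bound from the 14 conditions:

  i=1: 0  0  0  0  1  1  1  1  1  1
  i=2: 1  1  1  1  2  2  2  2  2  2
  i=3: 1  1  1  1  2  2  2  2  2  3
  i=4: 1  1  2  2  3  3  3  3  3  4
  i=5: 1  1  2  2  3  3  4  4  4  5
  i=6: 1  1  2  2  3  3  4  5  5  6
  i=7: 1  2  3  3  4  4  5  6  6  7
  i=8: 1  2  3  4  5  5  6  7  7  8
  i=9: 1  2  3  4  5  6  7  8  8  9
  i=10: 1  2  3  4  5  6  7  8  9  10

so w = (5, 1, 10, 3, 7, 8, 2, 4, 6, 9).

6 SE-corners of the 18-cell Rothe diagram give Ess(w):

[(1, 4, 0), (3, 4, 1), (3, 9, 2), (6, 2, 1), (6, 4, 2), (6, 6, 3)]


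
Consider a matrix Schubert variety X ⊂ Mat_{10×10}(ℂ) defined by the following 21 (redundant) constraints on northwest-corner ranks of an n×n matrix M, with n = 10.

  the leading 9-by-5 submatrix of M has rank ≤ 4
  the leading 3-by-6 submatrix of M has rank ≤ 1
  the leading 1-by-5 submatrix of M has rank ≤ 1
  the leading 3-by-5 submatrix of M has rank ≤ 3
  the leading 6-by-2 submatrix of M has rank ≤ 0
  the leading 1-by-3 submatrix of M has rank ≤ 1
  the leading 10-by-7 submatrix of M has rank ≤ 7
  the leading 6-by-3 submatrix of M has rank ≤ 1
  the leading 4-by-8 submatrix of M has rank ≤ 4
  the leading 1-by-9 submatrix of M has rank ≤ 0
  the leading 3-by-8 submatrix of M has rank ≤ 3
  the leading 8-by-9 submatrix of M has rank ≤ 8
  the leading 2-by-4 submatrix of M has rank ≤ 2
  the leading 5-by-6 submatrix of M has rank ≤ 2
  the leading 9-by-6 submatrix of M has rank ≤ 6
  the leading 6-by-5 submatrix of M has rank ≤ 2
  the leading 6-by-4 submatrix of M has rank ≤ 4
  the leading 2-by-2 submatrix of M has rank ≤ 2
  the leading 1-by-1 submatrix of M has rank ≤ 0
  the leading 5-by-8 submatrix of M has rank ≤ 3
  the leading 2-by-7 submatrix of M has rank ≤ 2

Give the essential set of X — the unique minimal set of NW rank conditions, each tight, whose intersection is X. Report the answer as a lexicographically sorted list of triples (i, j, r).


Reconstructing r_w from the 21 given conditions:

  R[1]: 0, 0, 0, 0, 0, 0, 0, 0, 0, 1
  R[2]: 0, 0, 1, 1, 1, 1, 1, 1, 1, 2
  R[3]: 0, 0, 1, 1, 1, 1, 2, 2, 2, 3
  R[4]: 0, 0, 1, 2, 2, 2, 3, 3, 3, 4
  R[5]: 0, 0, 1, 2, 2, 2, 3, 3, 4, 5
  R[6]: 0, 0, 1, 2, 2, 3, 4, 4, 5, 6
  R[7]: 1, 1, 2, 3, 3, 4, 5, 5, 6, 7
  R[8]: 1, 2, 3, 4, 4, 5, 6, 6, 7, 8
  R[9]: 1, 2, 3, 4, 4, 5, 6, 7, 8, 9
  R[10]: 1, 2, 3, 4, 5, 6, 7, 8, 9, 10

giving w = (10, 3, 7, 4, 9, 6, 1, 2, 8, 5) via Δ²R.

ℓ(w)=27; the 7 essential cells (i,j,r):

[(1, 9, 0), (3, 6, 1), (5, 6, 2), (5, 8, 3), (6, 2, 0), (6, 5, 2), (9, 5, 4)]


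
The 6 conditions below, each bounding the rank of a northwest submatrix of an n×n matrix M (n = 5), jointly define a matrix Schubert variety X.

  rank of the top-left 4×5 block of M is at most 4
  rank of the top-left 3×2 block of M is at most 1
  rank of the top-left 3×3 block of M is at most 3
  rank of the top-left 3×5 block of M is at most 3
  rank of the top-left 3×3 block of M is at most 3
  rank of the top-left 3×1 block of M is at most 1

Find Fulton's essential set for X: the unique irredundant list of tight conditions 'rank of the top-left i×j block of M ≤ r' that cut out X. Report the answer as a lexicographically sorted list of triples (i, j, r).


The tightest implied rank at each (i,j), from the 6 conditions:

  1 | 1 | 1 | 1 | 1
  1 | 1 | 2 | 2 | 2
  1 | 1 | 2 | 3 | 3
  1 | 2 | 3 | 4 | 4
  1 | 2 | 3 | 4 | 5

so w = (1, 3, 4, 2, 5).

ℓ(w)=2; the 1 essential cell (i,j,r):

[(3, 2, 1)]


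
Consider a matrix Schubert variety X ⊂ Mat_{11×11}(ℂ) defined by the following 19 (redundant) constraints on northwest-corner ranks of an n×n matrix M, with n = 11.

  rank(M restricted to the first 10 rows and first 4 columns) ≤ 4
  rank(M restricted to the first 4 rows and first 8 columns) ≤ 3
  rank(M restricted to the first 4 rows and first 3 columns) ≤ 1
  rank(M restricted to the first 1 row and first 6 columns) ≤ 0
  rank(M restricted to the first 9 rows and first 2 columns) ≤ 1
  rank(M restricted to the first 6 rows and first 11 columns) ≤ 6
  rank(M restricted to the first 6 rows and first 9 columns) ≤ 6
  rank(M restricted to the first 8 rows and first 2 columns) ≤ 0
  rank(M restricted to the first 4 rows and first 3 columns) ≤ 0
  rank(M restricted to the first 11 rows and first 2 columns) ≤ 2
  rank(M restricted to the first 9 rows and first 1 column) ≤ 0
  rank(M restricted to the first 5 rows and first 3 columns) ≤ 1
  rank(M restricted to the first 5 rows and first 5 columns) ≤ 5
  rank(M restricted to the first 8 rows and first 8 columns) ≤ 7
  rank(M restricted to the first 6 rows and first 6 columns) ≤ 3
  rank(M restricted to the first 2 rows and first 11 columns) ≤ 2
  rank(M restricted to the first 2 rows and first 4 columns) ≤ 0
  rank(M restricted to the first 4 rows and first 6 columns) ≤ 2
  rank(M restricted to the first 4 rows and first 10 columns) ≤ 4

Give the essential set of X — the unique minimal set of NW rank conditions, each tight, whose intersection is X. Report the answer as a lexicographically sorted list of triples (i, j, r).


Recovering R(i,j) via the rank-extension bound from the 19 conditions:

  0 0 0 0 0 0 1 1 1 1 1
  0 0 0 0 1 1 2 2 2 2 2
  0 0 0 1 2 2 3 3 3 3 3
  0 0 0 1 2 2 3 3 4 4 4
  0 0 1 2 3 3 4 4 5 5 5
  0 0 1 2 3 3 4 5 6 6 6
  0 0 1 2 3 4 5 6 7 7 7
  0 0 1 2 3 4 5 6 7 8 8
  0 1 2 3 4 5 6 7 8 9 9
  1 2 3 4 5 6 7 8 9 10 10
  1 2 3 4 5 6 7 8 9 10 11

the unique w with this rank table is (7, 5, 4, 9, 3, 8, 6, 10, 2, 1, 11).

ℓ(w)=28; the 8 essential cells (i,j,r):

[(1, 6, 0), (2, 4, 0), (4, 3, 0), (4, 6, 2), (4, 8, 3), (6, 6, 3), (8, 2, 0), (9, 1, 0)]


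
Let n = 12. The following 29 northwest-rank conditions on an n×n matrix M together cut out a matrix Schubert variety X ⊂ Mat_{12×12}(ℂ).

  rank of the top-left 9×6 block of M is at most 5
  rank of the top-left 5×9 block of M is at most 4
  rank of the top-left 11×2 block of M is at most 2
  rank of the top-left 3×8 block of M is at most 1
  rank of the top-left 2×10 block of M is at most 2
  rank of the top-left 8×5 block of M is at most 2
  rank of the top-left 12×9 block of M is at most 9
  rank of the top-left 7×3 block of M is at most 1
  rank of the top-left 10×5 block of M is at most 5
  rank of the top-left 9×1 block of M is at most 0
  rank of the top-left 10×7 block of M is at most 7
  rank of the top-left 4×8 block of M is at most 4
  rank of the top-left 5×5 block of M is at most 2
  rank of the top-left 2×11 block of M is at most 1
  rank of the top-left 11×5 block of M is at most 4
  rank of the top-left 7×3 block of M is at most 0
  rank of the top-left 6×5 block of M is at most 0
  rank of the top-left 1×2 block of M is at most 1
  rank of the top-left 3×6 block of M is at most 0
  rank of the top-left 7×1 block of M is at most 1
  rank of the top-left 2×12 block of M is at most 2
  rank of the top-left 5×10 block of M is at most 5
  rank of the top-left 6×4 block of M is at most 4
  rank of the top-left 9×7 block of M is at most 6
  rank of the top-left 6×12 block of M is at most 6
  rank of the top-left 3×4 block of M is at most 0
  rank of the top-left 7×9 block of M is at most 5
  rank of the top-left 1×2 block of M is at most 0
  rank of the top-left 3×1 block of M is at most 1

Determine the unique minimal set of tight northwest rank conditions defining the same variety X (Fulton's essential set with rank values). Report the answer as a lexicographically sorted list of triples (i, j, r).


Rank table r_w(12×12) implied by the 29 constraints:

  0 0 0 0 0 0 1 1 1 1 1 1
  0 0 0 0 0 0 1 1 1 1 1 2
  0 0 0 0 0 0 1 1 2 2 2 3
  0 0 0 0 0 1 2 2 3 3 3 4
  0 0 0 0 0 1 2 3 4 4 4 5
  0 0 0 0 0 1 2 3 4 5 5 6
  0 0 0 1 1 2 3 4 5 6 6 7
  0 1 1 2 2 3 4 5 6 7 7 8
  0 1 2 3 3 4 5 6 7 8 8 9
  1 2 3 4 4 5 6 7 8 9 9 10
  1 2 3 4 4 5 6 7 8 9 10 11
  1 2 3 4 5 6 7 8 9 10 11 12

the unique w with this rank table is (7, 12, 9, 6, 8, 10, 4, 2, 3, 1, 11, 5).

ℓ(w)=44; the 7 essential cells (i,j,r):

[(2, 11, 1), (3, 6, 0), (3, 8, 1), (6, 5, 0), (7, 3, 0), (9, 1, 0), (11, 5, 4)]


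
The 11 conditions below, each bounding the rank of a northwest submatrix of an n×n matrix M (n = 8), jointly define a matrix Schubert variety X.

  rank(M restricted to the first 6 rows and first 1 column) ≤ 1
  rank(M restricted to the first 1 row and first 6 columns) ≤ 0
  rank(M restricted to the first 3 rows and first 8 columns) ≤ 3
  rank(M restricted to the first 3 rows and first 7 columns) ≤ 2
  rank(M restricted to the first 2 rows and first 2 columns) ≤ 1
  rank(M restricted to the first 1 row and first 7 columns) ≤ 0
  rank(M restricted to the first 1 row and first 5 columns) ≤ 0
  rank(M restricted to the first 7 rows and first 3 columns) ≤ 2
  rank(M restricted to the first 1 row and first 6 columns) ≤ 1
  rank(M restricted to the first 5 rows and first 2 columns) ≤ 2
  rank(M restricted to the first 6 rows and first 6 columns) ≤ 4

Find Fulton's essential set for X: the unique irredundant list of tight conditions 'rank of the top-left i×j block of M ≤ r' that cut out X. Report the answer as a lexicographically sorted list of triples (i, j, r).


Propagating the 11 rank bounds to every northwest block:

  0 0 0 0 0 0 0 1
  1 1 1 1 1 1 1 2
  1 2 2 2 2 2 2 3
  1 2 2 3 3 3 3 4
  1 2 2 3 4 4 4 5
  1 2 2 3 4 4 5 6
  1 2 2 3 4 5 6 7
  1 2 3 4 5 6 7 8

giving w = (8, 1, 2, 4, 5, 7, 6, 3) via Δ²R.

|D(w)|=12, |Ess(w)|=3:

[(1, 7, 0), (6, 6, 4), (7, 3, 2)]


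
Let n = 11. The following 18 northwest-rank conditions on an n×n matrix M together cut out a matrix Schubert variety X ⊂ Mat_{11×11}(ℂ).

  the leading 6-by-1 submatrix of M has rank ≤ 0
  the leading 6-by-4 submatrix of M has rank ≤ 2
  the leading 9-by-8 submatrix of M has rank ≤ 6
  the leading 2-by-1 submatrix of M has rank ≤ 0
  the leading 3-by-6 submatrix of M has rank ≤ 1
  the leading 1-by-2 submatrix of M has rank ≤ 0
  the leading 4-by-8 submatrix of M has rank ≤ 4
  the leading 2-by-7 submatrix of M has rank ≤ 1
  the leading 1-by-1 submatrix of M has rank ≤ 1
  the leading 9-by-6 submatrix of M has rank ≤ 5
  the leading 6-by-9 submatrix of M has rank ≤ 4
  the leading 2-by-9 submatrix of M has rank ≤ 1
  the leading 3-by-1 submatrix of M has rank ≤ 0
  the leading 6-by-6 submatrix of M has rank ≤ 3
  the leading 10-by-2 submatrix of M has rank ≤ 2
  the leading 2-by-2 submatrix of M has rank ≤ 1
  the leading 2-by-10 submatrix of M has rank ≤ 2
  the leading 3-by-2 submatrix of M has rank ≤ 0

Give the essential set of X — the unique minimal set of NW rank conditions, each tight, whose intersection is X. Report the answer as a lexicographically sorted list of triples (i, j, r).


Reconstructing r_w from the 18 given conditions:

  i=1: 0 | 0 | 1 | 1 | 1 | 1 | 1 | 1 | 1 | 1 | 1
  i=2: 0 | 0 | 1 | 1 | 1 | 1 | 1 | 1 | 1 | 2 | 2
  i=3: 0 | 0 | 1 | 1 | 1 | 1 | 2 | 2 | 2 | 3 | 3
  i=4: 0 | 1 | 2 | 2 | 2 | 2 | 3 | 3 | 3 | 4 | 4
  i=5: 0 | 1 | 2 | 2 | 3 | 3 | 4 | 4 | 4 | 5 | 5
  i=6: 0 | 1 | 2 | 2 | 3 | 3 | 4 | 4 | 4 | 5 | 6
  i=7: 1 | 2 | 3 | 3 | 4 | 4 | 5 | 5 | 5 | 6 | 7
  i=8: 1 | 2 | 3 | 4 | 5 | 5 | 6 | 6 | 6 | 7 | 8
  i=9: 1 | 2 | 3 | 4 | 5 | 5 | 6 | 6 | 7 | 8 | 9
  i=10: 1 | 2 | 3 | 4 | 5 | 6 | 7 | 7 | 8 | 9 | 10
  i=11: 1 | 2 | 3 | 4 | 5 | 6 | 7 | 8 | 9 | 10 | 11

the unique w with this rank table is (3, 10, 7, 2, 5, 11, 1, 4, 9, 6, 8).

9 SE-corners of the 25-cell Rothe diagram give Ess(w):

[(2, 9, 1), (3, 2, 0), (3, 6, 1), (6, 1, 0), (6, 4, 2), (6, 6, 3), (6, 9, 4), (9, 6, 5), (9, 8, 6)]


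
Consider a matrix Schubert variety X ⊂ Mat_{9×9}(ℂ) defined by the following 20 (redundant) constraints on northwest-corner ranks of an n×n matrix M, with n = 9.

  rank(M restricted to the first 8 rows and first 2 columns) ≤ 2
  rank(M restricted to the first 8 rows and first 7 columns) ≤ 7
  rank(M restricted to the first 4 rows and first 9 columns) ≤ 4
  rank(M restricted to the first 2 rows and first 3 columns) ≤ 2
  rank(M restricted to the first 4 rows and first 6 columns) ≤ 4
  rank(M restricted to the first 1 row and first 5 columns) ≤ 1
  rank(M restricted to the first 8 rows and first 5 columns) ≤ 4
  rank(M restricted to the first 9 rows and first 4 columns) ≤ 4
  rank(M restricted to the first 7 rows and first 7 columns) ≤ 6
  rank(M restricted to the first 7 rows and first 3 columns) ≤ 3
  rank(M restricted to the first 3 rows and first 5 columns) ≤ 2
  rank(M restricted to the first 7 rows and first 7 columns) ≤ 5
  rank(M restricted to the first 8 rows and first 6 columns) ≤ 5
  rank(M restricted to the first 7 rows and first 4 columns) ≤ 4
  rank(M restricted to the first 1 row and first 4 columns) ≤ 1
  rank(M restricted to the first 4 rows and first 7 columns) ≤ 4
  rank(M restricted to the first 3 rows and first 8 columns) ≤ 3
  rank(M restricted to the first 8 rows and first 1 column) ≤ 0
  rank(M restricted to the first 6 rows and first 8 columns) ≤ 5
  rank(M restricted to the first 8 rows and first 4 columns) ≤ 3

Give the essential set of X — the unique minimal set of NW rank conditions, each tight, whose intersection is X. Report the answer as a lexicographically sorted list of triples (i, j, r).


The tightest implied rank at each (i,j), from the 20 conditions:

  row 1: 0 1 1 1 1 1 1 1 1
  row 2: 0 1 2 2 2 2 2 2 2
  row 3: 0 1 2 2 2 3 3 3 3
  row 4: 0 1 2 3 3 4 4 4 4
  row 5: 0 1 2 3 4 5 5 5 5
  row 6: 0 1 2 3 4 5 5 5 6
  row 7: 0 1 2 3 4 5 5 6 7
  row 8: 0 1 2 3 4 5 6 7 8
  row 9: 1 2 3 4 5 6 7 8 9

so w = (2, 3, 6, 4, 5, 9, 8, 7, 1).

Fulton essential set (4 of the 13 Rothe cells):

[(3, 5, 2), (6, 8, 5), (7, 7, 5), (8, 1, 0)]


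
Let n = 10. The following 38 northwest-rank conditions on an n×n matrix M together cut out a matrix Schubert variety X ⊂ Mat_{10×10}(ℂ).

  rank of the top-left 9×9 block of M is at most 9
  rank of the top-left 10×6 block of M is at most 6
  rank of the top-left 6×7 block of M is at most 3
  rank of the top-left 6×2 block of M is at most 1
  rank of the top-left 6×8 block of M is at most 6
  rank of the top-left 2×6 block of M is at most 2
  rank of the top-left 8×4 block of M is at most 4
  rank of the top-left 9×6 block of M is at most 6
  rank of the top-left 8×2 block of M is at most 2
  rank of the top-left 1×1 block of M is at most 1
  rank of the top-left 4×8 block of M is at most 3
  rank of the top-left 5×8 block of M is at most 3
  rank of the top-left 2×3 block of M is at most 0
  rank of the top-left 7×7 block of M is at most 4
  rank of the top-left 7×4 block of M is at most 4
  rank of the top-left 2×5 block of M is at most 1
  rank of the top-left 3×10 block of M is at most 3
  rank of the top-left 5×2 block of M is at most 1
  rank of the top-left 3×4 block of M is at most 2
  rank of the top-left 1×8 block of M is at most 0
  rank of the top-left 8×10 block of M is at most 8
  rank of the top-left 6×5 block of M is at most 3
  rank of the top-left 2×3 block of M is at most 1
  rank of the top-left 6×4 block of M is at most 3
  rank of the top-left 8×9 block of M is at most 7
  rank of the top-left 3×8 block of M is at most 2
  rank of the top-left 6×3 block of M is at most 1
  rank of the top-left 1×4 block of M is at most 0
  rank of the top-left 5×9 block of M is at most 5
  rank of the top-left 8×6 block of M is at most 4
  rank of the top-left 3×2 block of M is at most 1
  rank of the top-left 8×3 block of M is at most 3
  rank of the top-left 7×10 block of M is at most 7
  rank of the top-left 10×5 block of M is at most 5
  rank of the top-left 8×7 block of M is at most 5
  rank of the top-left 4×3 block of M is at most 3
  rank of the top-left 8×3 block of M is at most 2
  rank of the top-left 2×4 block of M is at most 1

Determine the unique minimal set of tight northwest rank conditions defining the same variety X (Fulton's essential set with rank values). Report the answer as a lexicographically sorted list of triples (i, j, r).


Propagating the 38 rank bounds to every northwest block:

  R[1]: 0  0  0  0  0  0  0  0  1  1
  R[2]: 0  0  0  1  1  1  1  1  2  2
  R[3]: 1  1  1  2  2  2  2  2  3  3
  R[4]: 1  1  1  2  3  3  3  3  4  4
  R[5]: 1  1  1  2  3  3  3  3  4  5
  R[6]: 1  1  1  2  3  3  3  4  5  6
  R[7]: 1  2  2  3  4  4  4  5  6  7
  R[8]: 1  2  2  3  4  4  5  6  7  8
  R[9]: 1  2  3  4  5  5  6  7  8  9
  R[10]: 1  2  3  4  5  6  7  8  9  10

hence w(1..10) = (9, 4, 1, 5, 10, 8, 2, 7, 3, 6).

7 SE-corners of the 24-cell Rothe diagram give Ess(w):

[(1, 8, 0), (2, 3, 0), (5, 8, 3), (6, 3, 1), (6, 7, 3), (8, 3, 2), (8, 6, 4)]


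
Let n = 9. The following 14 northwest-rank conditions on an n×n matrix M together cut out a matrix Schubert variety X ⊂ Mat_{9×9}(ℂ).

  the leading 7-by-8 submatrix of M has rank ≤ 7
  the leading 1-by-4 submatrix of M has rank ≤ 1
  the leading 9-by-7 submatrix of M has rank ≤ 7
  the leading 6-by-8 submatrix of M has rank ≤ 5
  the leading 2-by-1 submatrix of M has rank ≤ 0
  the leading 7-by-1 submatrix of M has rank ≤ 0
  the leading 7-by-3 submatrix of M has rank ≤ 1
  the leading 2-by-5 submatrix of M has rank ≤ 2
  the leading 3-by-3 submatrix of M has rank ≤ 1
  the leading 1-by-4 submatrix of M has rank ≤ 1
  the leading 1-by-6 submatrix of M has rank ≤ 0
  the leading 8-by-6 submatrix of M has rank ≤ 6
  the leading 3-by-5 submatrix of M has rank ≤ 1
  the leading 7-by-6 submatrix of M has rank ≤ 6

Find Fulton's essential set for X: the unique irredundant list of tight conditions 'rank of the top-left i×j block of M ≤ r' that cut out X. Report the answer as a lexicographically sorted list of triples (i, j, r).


The tightest implied rank at each (i,j), from the 14 conditions:

  row 1: 0  0  0  0  0  0  1  1  1
  row 2: 0  1  1  1  1  1  2  2  2
  row 3: 0  1  1  1  1  2  3  3  3
  row 4: 0  1  1  2  2  3  4  4  4
  row 5: 0  1  1  2  3  4  5  5  5
  row 6: 0  1  1  2  3  4  5  5  6
  row 7: 0  1  1  2  3  4  5  6  7
  row 8: 1  2  2  3  4  5  6  7  8
  row 9: 1  2  3  4  5  6  7  8  9

hence w(1..9) = (7, 2, 6, 4, 5, 9, 8, 1, 3).

|D(w)|=20, |Ess(w)|=5:

[(1, 6, 0), (3, 5, 1), (6, 8, 5), (7, 1, 0), (7, 3, 1)]


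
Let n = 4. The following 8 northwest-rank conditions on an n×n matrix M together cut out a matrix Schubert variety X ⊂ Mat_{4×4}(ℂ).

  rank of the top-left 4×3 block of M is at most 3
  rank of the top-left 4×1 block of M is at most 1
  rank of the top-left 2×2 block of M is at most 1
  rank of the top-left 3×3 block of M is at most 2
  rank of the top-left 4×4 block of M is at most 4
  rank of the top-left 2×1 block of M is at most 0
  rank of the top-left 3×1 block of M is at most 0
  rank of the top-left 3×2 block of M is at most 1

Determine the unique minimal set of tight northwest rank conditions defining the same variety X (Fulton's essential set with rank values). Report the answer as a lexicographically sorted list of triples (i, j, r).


Rank table r_w(4×4) implied by the 8 constraints:

  i=1: 0 1 1 1
  i=2: 0 1 2 2
  i=3: 0 1 2 3
  i=4: 1 2 3 4

the unique w with this rank table is (2, 3, 4, 1).

ℓ(w)=3; the 1 essential cell (i,j,r):

[(3, 1, 0)]
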